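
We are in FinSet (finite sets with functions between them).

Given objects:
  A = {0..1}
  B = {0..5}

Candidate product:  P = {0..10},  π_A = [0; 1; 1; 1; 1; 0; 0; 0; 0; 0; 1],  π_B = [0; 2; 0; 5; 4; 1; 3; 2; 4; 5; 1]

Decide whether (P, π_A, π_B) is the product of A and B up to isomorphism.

|A|·|B| = 2·6 = 12;  |P| = 11
  → cardinalities differ; no bijection possible.

Answer: NOT A VALID PRODUCT — |P|=11 ≠ |A|·|B|=12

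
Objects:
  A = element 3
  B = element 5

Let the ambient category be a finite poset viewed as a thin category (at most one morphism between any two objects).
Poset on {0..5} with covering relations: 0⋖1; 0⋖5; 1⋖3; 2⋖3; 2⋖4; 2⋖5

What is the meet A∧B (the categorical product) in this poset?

Answer: NO MEET EXISTS

Trace:
{x : x<=A ∧ x<=B} = {0,2}  (A=3, B=5)
  maximal lower bounds 0 and 2 are incomparable: neither 0<=2 nor 2<=0
→ no greatest lower bound exists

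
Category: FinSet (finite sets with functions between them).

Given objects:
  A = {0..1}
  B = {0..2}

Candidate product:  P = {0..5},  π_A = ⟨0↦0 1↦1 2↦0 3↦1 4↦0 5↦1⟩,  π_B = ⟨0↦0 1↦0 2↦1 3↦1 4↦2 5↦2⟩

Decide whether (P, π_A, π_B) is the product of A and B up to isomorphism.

Answer: VALID PRODUCT

Work:
|A|·|B| = 2·3 = 6;  |P| = 6
Check the pairing map k ↦ (π_A(k), π_B(k)):
  0 ↦ (0,0)
  1 ↦ (1,0)
  2 ↦ (0,1)
  3 ↦ (1,1)
  4 ↦ (0,2)
  5 ↦ (1,2)
distinct pairs in image: 6 / 6 needed
  → bijection onto A×B; projections well-typed.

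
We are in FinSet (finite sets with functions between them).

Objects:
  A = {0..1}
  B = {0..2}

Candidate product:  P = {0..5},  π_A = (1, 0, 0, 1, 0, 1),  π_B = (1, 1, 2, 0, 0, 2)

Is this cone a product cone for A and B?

Answer: VALID PRODUCT

Trace:
|A|·|B| = 2·3 = 6;  |P| = 6
Check the pairing map k ↦ (π_A(k), π_B(k)):
  0 : (1,1)
  1 : (0,1)
  2 : (0,2)
  3 : (1,0)
  4 : (0,0)
  5 : (1,2)
distinct pairs in image: 6 / 6 needed
  → bijection onto A×B; projections well-typed.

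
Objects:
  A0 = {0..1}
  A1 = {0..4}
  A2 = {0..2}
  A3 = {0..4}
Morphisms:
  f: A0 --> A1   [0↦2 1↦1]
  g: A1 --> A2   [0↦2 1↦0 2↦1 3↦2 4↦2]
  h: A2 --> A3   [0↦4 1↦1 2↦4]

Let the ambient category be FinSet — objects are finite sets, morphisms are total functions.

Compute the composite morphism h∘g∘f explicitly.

Answer: [0↦1 1↦4]

Trace:
  0 f-->2 g-->1 h-->1
  1 f-->1 g-->0 h-->4
composite: [0↦1 1↦4]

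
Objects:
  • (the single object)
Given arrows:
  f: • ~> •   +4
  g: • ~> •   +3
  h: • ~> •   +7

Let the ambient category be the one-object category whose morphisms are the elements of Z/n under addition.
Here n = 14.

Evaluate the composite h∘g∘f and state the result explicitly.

  0 +4≡4 +3≡7 +7≡0  (mod 14)
result: +0

Answer: +0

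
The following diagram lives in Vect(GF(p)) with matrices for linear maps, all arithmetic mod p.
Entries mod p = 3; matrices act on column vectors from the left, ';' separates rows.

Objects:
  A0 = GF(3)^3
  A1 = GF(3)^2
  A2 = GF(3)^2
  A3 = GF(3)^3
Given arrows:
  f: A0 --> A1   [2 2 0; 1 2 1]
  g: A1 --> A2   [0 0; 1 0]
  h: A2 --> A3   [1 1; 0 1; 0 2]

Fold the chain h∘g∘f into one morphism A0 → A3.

  e0=(1,0,0) f-->(2,1) g-->(0,2) h-->(2,2,1)
  e1=(0,1,0) f-->(2,2) g-->(0,2) h-->(2,2,1)
  e2=(0,0,1) f-->(0,1) g-->(0,0) h-->(0,0,0)
result: [2 2 0; 2 2 0; 1 1 0]

Answer: [2 2 0; 2 2 0; 1 1 0]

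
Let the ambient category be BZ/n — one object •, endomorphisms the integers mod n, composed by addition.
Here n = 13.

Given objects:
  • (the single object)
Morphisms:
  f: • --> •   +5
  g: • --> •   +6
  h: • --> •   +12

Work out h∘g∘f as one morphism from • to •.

Answer: +10

Work:
  0 +5≡5 +6≡11 +12≡10  (mod 13)
⟦path⟧: +10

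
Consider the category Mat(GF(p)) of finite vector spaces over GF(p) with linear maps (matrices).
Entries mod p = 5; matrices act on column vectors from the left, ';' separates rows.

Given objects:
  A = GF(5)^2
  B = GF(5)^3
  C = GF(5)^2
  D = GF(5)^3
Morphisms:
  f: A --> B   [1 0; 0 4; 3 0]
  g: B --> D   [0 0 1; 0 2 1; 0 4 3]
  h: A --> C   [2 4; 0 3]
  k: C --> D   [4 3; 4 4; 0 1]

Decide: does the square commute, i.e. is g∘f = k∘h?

Answer: DOES NOT COMMUTE

Trace:
Along f;g (path 1):
  e0=[1,0] f-->[1,0,3] g-->[3,3,4]
  e1=[0,1] f-->[0,4,0] g-->[0,3,1]
  composite₁ = [3 0; 3 3; 4 1]
Along h;k (path 2):
  e0=[1,0] h-->[2,0] k-->[3,3,0]
  e1=[0,1] h-->[4,3] k-->[0,3,3]
  composite₂ = [3 0; 3 3; 0 3]
Equal? NO — does not commute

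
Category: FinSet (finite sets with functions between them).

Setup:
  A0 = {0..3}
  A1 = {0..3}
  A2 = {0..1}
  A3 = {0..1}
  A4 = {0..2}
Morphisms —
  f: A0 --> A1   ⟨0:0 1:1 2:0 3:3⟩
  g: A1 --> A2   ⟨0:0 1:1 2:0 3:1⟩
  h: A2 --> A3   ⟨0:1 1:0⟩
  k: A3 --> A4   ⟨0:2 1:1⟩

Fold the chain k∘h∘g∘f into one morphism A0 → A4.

  0 f-->0 g-->0 h-->1 k-->1
  1 f-->1 g-->1 h-->0 k-->2
  2 f-->0 g-->0 h-->1 k-->1
  3 f-->3 g-->1 h-->0 k-->2
result: ⟨0:1 1:2 2:1 3:2⟩

Answer: ⟨0:1 1:2 2:1 3:2⟩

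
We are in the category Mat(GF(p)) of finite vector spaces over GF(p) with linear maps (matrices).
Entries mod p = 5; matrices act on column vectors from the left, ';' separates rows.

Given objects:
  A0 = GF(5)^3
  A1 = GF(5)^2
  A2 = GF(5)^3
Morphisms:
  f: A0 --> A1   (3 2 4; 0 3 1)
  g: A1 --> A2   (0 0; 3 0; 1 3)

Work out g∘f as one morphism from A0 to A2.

  e0=[1,0,0] f-->[3,0] g-->[0,4,3]
  e1=[0,1,0] f-->[2,3] g-->[0,1,1]
  e2=[0,0,1] f-->[4,1] g-->[0,2,2]
result: (0 0 0; 4 1 2; 3 1 2)

Answer: (0 0 0; 4 1 2; 3 1 2)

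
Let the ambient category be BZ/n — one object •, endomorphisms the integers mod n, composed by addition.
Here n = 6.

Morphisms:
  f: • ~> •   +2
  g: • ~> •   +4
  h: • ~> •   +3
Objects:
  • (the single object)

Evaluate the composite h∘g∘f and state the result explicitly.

Answer: +3

Work:
  0 +2≡2 +4≡0 +3≡3  (mod 6)
result: +3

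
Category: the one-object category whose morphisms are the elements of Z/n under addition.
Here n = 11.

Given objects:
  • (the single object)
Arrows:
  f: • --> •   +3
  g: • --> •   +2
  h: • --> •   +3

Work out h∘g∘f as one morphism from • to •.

  0 +3≡3 +2≡5 +3≡8  (mod 11)
result: +8

Answer: +8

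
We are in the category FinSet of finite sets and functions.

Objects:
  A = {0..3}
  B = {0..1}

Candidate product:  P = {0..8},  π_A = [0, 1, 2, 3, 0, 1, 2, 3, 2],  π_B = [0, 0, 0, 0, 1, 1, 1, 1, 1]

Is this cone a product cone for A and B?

|A|·|B| = 4·2 = 8;  |P| = 9
  → cardinalities differ; no bijection possible.

Answer: NOT A VALID PRODUCT — |P|=9 ≠ |A|·|B|=8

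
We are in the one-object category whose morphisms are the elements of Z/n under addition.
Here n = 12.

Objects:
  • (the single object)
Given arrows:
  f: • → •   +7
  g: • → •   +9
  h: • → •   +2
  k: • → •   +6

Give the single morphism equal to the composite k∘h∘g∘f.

  0 +7≡7 +9≡4 +2≡6 +6≡0  (mod 12)
composite: +0

Answer: +0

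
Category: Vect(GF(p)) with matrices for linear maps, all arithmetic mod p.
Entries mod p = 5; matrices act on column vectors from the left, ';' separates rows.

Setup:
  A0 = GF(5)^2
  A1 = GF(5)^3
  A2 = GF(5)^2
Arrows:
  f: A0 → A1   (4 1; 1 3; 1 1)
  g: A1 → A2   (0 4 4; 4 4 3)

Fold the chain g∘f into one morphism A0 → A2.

Answer: (3 1; 3 4)

Work:
  e0=[1,0] f→[4,1,1] g→[3,3]
  e1=[0,1] f→[1,3,1] g→[1,4]
⟦path⟧: (3 1; 3 4)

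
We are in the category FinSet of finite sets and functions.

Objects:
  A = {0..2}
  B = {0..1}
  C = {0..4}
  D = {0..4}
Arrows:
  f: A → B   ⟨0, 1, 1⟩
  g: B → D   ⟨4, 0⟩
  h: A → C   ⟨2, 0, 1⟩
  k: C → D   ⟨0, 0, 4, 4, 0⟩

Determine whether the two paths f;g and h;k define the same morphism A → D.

Answer: COMMUTES

Derivation:
1) trace f;g:
  0 f→0 g→4
  1 f→1 g→0
  2 f→1 g→0
  result₁ = ⟨4, 0, 0⟩
2) trace h;k:
  0 h→2 k→4
  1 h→0 k→0
  2 h→1 k→0
  result₂ = ⟨4, 0, 0⟩
Equal? same morphism ✓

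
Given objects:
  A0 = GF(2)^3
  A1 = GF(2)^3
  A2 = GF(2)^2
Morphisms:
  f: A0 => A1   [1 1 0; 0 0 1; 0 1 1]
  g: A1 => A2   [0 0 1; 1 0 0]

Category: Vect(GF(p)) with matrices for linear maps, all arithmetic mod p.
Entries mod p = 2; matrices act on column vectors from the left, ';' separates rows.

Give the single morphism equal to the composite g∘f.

Answer: [0 1 1; 1 1 0]

Trace:
  e0=[1,0,0] f=>[1,0,0] g=>[0,1]
  e1=[0,1,0] f=>[1,0,1] g=>[1,1]
  e2=[0,0,1] f=>[0,1,1] g=>[1,0]
composite: [0 1 1; 1 1 0]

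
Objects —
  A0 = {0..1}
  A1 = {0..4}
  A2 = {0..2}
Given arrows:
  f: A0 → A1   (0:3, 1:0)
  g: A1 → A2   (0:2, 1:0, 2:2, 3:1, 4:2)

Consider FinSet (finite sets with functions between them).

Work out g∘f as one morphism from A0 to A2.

Answer: (0:1, 1:2)

Derivation:
  0 f→3 g→1
  1 f→0 g→2
composite: (0:1, 1:2)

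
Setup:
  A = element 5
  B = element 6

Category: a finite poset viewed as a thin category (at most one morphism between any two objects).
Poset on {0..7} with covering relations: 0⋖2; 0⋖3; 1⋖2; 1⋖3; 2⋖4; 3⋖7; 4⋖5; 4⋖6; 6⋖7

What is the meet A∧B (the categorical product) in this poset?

Answer: A∧B = 4

Derivation:
Lower bounds of A=5 and B=6: {0,1,2,4}
  0 ≤ 4
  1 ≤ 4
  2 ≤ 4
  4 ≤ 4
glb = 4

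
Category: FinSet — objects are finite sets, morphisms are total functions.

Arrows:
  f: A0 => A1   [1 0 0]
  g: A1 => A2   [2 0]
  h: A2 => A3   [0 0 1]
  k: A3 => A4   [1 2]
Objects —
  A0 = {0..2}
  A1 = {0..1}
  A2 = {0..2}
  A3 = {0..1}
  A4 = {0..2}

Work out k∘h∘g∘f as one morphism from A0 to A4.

Answer: [1 2 2]

Work:
  0 f=>1 g=>0 h=>0 k=>1
  1 f=>0 g=>2 h=>1 k=>2
  2 f=>0 g=>2 h=>1 k=>2
⟦path⟧: [1 2 2]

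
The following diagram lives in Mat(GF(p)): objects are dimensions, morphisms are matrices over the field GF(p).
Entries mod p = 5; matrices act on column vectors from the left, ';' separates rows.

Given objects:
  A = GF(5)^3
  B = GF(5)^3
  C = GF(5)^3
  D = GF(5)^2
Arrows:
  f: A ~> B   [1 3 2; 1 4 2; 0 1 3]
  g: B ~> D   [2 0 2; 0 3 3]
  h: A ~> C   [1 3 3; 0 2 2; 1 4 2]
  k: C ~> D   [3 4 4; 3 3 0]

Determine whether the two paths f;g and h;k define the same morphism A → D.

Answer: COMMUTES

Trace:
1) trace f;g:
  e0=[1,0,0] f~>[1,1,0] g~>[2,3]
  e1=[0,1,0] f~>[3,4,1] g~>[3,0]
  e2=[0,0,1] f~>[2,2,3] g~>[0,0]
  result₁ = [2 3 0; 3 0 0]
2) trace h;k:
  e0=[1,0,0] h~>[1,0,1] k~>[2,3]
  e1=[0,1,0] h~>[3,2,4] k~>[3,0]
  e2=[0,0,1] h~>[3,2,2] k~>[0,0]
  result₂ = [2 3 0; 3 0 0]
Equal? same morphism ✓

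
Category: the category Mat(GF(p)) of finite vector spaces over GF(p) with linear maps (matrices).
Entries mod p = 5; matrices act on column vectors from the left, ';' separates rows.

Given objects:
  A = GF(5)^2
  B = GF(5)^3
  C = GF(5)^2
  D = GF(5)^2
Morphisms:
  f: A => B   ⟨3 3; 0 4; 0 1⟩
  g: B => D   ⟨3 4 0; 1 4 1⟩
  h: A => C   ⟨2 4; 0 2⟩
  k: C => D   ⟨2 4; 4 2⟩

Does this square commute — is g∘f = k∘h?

Path 1 = f;g:
  e0=(1,0) f=>(3,0,0) g=>(4,3)
  e1=(0,1) f=>(3,4,1) g=>(0,0)
  composite₁ = ⟨4 0; 3 0⟩
Path 2 = h;k:
  e0=(1,0) h=>(2,0) k=>(4,3)
  e1=(0,1) h=>(4,2) k=>(1,0)
  composite₂ = ⟨4 1; 3 0⟩
Equal? differ; not commutative

Answer: DOES NOT COMMUTE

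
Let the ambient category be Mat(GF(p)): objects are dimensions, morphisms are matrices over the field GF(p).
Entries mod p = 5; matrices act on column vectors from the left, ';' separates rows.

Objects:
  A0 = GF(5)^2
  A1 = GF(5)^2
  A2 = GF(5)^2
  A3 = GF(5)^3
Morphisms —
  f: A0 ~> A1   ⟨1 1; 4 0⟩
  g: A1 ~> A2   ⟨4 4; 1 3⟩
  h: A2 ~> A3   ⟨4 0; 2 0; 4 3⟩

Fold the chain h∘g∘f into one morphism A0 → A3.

  e0=[1,0] f~>[1,4] g~>[0,3] h~>[0,0,4]
  e1=[0,1] f~>[1,0] g~>[4,1] h~>[1,3,4]
composite: ⟨0 1; 0 3; 4 4⟩

Answer: ⟨0 1; 0 3; 4 4⟩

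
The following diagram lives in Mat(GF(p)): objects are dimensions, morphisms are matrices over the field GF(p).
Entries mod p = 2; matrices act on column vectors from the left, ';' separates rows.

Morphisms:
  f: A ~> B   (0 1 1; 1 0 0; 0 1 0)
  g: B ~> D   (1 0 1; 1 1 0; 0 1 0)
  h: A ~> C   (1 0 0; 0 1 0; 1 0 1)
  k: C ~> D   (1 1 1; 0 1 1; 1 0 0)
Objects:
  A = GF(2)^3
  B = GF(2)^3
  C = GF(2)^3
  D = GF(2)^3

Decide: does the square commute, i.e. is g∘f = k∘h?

1) trace f;g:
  e0=(1,0,0) f~>(0,1,0) g~>(0,1,1)
  e1=(0,1,0) f~>(1,0,1) g~>(0,1,0)
  e2=(0,0,1) f~>(1,0,0) g~>(1,1,0)
  result₁ = (0 0 1; 1 1 1; 1 0 0)
2) trace h;k:
  e0=(1,0,0) h~>(1,0,1) k~>(0,1,1)
  e1=(0,1,0) h~>(0,1,0) k~>(1,1,0)
  e2=(0,0,1) h~>(0,0,1) k~>(1,1,0)
  result₂ = (0 1 1; 1 1 1; 1 0 0)
Equal? NO — does not commute

Answer: DOES NOT COMMUTE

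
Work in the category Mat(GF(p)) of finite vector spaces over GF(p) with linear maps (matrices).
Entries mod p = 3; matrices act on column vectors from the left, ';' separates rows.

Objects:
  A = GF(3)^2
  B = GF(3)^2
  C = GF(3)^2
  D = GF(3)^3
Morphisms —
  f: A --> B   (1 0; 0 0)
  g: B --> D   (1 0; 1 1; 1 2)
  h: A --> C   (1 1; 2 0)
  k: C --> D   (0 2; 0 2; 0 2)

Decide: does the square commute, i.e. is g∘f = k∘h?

1) trace f;g:
  e0=(1,0) f-->(1,0) g-->(1,1,1)
  e1=(0,1) f-->(0,0) g-->(0,0,0)
  ⟦path⟧₁ = (1 0; 1 0; 1 0)
2) trace h;k:
  e0=(1,0) h-->(1,2) k-->(1,1,1)
  e1=(0,1) h-->(1,0) k-->(0,0,0)
  ⟦path⟧₂ = (1 0; 1 0; 1 0)
Equal? YES — commutes

Answer: COMMUTES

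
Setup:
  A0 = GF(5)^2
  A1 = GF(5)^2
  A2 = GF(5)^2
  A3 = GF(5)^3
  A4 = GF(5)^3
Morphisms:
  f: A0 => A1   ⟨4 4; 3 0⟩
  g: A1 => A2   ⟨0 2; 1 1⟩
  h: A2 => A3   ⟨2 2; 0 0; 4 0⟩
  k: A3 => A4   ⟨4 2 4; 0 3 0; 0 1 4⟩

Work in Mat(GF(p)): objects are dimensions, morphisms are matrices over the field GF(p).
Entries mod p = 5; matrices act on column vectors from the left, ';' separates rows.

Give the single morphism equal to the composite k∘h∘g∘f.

  e0=[1,0] f=>[4,3] g=>[1,2] h=>[1,0,4] k=>[0,0,1]
  e1=[0,1] f=>[4,0] g=>[0,4] h=>[3,0,0] k=>[2,0,0]
result: ⟨0 2; 0 0; 1 0⟩

Answer: ⟨0 2; 0 0; 1 0⟩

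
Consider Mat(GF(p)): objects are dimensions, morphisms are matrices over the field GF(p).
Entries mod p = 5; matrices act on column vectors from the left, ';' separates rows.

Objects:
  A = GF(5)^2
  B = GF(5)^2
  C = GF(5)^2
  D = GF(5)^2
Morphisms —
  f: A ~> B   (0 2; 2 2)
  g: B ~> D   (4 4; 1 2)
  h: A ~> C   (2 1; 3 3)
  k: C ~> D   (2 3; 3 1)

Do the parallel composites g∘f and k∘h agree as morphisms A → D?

1) trace f;g:
  e0=(1,0) f~>(0,2) g~>(3,4)
  e1=(0,1) f~>(2,2) g~>(1,1)
  result₁ = (3 1; 4 1)
2) trace h;k:
  e0=(1,0) h~>(2,3) k~>(3,4)
  e1=(0,1) h~>(1,3) k~>(1,1)
  result₂ = (3 1; 4 1)
Equal? YES — commutes

Answer: COMMUTES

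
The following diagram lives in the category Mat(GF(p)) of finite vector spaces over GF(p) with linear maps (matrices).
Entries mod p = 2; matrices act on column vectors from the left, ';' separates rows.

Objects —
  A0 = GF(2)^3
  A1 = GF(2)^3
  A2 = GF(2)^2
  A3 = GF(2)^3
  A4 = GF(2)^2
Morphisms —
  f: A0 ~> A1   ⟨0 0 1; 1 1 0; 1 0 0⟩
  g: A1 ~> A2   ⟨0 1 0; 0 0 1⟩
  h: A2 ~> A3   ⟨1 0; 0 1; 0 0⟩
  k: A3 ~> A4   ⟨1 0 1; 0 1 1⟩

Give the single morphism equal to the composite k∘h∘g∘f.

Answer: ⟨1 1 0; 1 0 0⟩

Derivation:
  e0=⟨1,0,0⟩ f~>⟨0,1,1⟩ g~>⟨1,1⟩ h~>⟨1,1,0⟩ k~>⟨1,1⟩
  e1=⟨0,1,0⟩ f~>⟨0,1,0⟩ g~>⟨1,0⟩ h~>⟨1,0,0⟩ k~>⟨1,0⟩
  e2=⟨0,0,1⟩ f~>⟨1,0,0⟩ g~>⟨0,0⟩ h~>⟨0,0,0⟩ k~>⟨0,0⟩
composite: ⟨1 1 0; 1 0 0⟩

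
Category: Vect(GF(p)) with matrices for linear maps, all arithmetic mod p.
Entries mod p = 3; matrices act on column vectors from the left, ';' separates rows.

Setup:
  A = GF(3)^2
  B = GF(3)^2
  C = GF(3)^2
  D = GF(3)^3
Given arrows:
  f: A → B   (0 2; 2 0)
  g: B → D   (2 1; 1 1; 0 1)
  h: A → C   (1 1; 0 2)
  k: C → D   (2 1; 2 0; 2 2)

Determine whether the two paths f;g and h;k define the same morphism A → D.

Along f;g (path 1):
  e0=(1,0) f→(0,2) g→(2,2,2)
  e1=(0,1) f→(2,0) g→(1,2,0)
  result₁ = (2 1; 2 2; 2 0)
Along h;k (path 2):
  e0=(1,0) h→(1,0) k→(2,2,2)
  e1=(0,1) h→(1,2) k→(1,2,0)
  result₂ = (2 1; 2 2; 2 0)
Equal? equal; square commutes

Answer: COMMUTES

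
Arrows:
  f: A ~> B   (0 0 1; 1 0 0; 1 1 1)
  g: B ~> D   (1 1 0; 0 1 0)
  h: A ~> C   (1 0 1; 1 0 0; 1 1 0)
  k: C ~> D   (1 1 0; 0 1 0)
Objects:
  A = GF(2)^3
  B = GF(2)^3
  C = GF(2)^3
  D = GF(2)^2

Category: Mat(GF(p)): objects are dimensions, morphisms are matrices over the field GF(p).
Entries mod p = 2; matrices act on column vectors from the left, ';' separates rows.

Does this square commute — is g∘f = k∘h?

Answer: DOES NOT COMMUTE

Work:
1) trace f;g:
  e0=⟨1,0,0⟩ f~>⟨0,1,1⟩ g~>⟨1,1⟩
  e1=⟨0,1,0⟩ f~>⟨0,0,1⟩ g~>⟨0,0⟩
  e2=⟨0,0,1⟩ f~>⟨1,0,1⟩ g~>⟨1,0⟩
  result₁ = (1 0 1; 1 0 0)
2) trace h;k:
  e0=⟨1,0,0⟩ h~>⟨1,1,1⟩ k~>⟨0,1⟩
  e1=⟨0,1,0⟩ h~>⟨0,0,1⟩ k~>⟨0,0⟩
  e2=⟨0,0,1⟩ h~>⟨1,0,0⟩ k~>⟨1,0⟩
  result₂ = (0 0 1; 1 0 0)
Equal? NO — does not commute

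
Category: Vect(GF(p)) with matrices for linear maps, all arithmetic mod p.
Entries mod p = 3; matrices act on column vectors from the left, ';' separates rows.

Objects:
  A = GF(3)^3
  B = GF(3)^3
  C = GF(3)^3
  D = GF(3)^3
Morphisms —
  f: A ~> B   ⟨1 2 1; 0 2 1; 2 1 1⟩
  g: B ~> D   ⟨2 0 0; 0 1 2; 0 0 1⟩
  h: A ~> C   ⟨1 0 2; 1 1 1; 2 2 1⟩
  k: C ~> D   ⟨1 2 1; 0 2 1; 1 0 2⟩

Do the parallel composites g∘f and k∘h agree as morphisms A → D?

Along f;g (path 1):
  e0=⟨1,0,0⟩ f~>⟨1,0,2⟩ g~>⟨2,1,2⟩
  e1=⟨0,1,0⟩ f~>⟨2,2,1⟩ g~>⟨1,1,1⟩
  e2=⟨0,0,1⟩ f~>⟨1,1,1⟩ g~>⟨2,0,1⟩
  composite₁ = ⟨2 1 2; 1 1 0; 2 1 1⟩
Along h;k (path 2):
  e0=⟨1,0,0⟩ h~>⟨1,1,2⟩ k~>⟨2,1,2⟩
  e1=⟨0,1,0⟩ h~>⟨0,1,2⟩ k~>⟨1,1,1⟩
  e2=⟨0,0,1⟩ h~>⟨2,1,1⟩ k~>⟨2,0,1⟩
  composite₂ = ⟨2 1 2; 1 1 0; 2 1 1⟩
Equal? same morphism ✓

Answer: COMMUTES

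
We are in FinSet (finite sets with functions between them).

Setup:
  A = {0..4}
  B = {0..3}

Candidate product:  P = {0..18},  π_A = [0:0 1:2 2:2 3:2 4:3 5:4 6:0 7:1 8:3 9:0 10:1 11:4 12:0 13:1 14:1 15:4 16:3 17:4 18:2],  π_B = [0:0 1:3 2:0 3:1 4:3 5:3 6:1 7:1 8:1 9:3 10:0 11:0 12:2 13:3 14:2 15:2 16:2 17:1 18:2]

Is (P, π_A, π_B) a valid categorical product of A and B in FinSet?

Answer: NOT A VALID PRODUCT — |P|=19 ≠ |A|·|B|=20

Derivation:
|A|·|B| = 5·4 = 20;  |P| = 19
  → cardinalities differ; no bijection possible.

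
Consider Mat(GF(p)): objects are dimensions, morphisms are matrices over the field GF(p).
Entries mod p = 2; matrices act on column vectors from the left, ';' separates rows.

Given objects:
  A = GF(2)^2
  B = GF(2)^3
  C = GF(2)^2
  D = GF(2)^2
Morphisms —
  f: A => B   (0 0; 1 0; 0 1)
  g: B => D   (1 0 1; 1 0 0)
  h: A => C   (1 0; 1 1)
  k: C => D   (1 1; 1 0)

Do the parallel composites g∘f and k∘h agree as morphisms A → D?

Answer: DOES NOT COMMUTE

Trace:
Along f;g (path 1):
  e0=[1,0] f=>[0,1,0] g=>[0,0]
  e1=[0,1] f=>[0,0,1] g=>[1,0]
  ⟦path⟧₁ = (0 1; 0 0)
Along h;k (path 2):
  e0=[1,0] h=>[1,1] k=>[0,1]
  e1=[0,1] h=>[0,1] k=>[1,0]
  ⟦path⟧₂ = (0 1; 1 0)
Equal? differ; not commutative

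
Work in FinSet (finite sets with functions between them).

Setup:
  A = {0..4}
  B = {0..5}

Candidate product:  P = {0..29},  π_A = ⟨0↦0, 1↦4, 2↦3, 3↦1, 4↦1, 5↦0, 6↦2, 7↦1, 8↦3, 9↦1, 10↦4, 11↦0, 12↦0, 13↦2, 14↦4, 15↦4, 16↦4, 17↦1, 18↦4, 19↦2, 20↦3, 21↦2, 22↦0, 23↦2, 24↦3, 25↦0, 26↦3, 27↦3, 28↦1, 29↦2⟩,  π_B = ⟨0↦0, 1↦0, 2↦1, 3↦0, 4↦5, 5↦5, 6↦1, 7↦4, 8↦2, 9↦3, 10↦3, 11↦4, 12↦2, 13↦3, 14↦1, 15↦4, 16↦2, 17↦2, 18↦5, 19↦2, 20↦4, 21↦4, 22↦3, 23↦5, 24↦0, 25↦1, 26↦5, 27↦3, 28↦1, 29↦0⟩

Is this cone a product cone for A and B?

Answer: VALID PRODUCT

Work:
|A|·|B| = 5·6 = 30;  |P| = 30
Check the pairing map k ↦ (π_A(k), π_B(k)):
  0 ↦ (0,0)
  1 ↦ (4,0)
  2 ↦ (3,1)
  3 ↦ (1,0)
  4 ↦ (1,5)
  5 ↦ (0,5)
  6 ↦ (2,1)
  7 ↦ (1,4)
  8 ↦ (3,2)
  9 ↦ (1,3)
  10 ↦ (4,3)
  11 ↦ (0,4)
  12 ↦ (0,2)
  13 ↦ (2,3)
  14 ↦ (4,1)
  15 ↦ (4,4)
  16 ↦ (4,2)
  17 ↦ (1,2)
  18 ↦ (4,5)
  19 ↦ (2,2)
  20 ↦ (3,4)
  21 ↦ (2,4)
  22 ↦ (0,3)
  23 ↦ (2,5)
  24 ↦ (3,0)
  25 ↦ (0,1)
  26 ↦ (3,5)
  27 ↦ (3,3)
  28 ↦ (1,1)
  29 ↦ (2,0)
distinct pairs in image: 30 / 30 needed
  → bijection onto A×B; projections well-typed.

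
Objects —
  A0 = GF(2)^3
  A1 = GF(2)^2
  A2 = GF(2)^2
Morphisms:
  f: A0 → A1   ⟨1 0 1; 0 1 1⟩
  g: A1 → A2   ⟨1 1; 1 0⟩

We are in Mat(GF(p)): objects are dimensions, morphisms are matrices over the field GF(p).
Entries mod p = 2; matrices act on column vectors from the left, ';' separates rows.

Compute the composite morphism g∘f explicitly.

  e0=(1,0,0) f→(1,0) g→(1,1)
  e1=(0,1,0) f→(0,1) g→(1,0)
  e2=(0,0,1) f→(1,1) g→(0,1)
composite: ⟨1 1 0; 1 0 1⟩

Answer: ⟨1 1 0; 1 0 1⟩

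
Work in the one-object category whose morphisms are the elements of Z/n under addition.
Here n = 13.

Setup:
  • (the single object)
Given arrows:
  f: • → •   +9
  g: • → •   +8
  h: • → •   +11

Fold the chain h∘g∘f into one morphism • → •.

  0 +9≡9 +8≡4 +11≡2  (mod 13)
⟦path⟧: +2

Answer: +2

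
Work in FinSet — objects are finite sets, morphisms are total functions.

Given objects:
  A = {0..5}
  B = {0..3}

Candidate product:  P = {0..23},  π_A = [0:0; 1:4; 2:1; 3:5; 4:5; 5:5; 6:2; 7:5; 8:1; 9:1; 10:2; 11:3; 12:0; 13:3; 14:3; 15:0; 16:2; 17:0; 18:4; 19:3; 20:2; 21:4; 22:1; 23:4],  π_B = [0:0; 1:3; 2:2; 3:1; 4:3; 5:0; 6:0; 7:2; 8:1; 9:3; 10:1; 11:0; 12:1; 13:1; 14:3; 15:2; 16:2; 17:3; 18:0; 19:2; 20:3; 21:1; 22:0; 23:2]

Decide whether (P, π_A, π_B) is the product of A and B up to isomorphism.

|A|·|B| = 6·4 = 24;  |P| = 24
Check the pairing map k ↦ (π_A(k), π_B(k)):
  0 : (0,0)
  1 : (4,3)
  2 : (1,2)
  3 : (5,1)
  4 : (5,3)
  5 : (5,0)
  6 : (2,0)
  7 : (5,2)
  8 : (1,1)
  9 : (1,3)
  10 : (2,1)
  11 : (3,0)
  12 : (0,1)
  13 : (3,1)
  14 : (3,3)
  15 : (0,2)
  16 : (2,2)
  17 : (0,3)
  18 : (4,0)
  19 : (3,2)
  20 : (2,3)
  21 : (4,1)
  22 : (1,0)
  23 : (4,2)
distinct pairs in image: 24 / 24 needed
  → bijection onto A×B; projections well-typed.

Answer: VALID PRODUCT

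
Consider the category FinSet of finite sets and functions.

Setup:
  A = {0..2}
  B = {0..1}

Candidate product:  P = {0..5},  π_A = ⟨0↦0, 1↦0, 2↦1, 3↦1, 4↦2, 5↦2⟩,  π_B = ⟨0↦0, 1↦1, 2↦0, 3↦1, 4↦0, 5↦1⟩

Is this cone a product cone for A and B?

Answer: VALID PRODUCT

Work:
|A|·|B| = 3·2 = 6;  |P| = 6
Check the pairing map k ↦ (π_A(k), π_B(k)):
  0 ↦ (0,0)
  1 ↦ (0,1)
  2 ↦ (1,0)
  3 ↦ (1,1)
  4 ↦ (2,0)
  5 ↦ (2,1)
distinct pairs in image: 6 / 6 needed
  → bijection onto A×B; projections well-typed.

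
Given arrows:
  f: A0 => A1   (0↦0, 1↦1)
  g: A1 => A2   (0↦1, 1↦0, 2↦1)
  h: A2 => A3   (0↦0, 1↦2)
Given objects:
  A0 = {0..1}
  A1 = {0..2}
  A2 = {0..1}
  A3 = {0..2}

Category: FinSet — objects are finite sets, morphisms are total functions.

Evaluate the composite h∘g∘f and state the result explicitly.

  0 f=>0 g=>1 h=>2
  1 f=>1 g=>0 h=>0
result: (0↦2, 1↦0)

Answer: (0↦2, 1↦0)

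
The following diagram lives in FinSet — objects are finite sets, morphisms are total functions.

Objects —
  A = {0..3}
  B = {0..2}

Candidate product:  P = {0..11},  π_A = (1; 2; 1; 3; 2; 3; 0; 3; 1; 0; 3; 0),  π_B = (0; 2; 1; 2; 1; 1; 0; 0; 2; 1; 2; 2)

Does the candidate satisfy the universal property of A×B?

|A|·|B| = 4·3 = 12;  |P| = 12
Check the pairing map k ↦ (π_A(k), π_B(k)):
  0 -> (1,0)
  1 -> (2,2)
  2 -> (1,1)
  3 -> (3,2)
  4 -> (2,1)
  5 -> (3,1)
  6 -> (0,0)
  7 -> (3,0)
  8 -> (1,2)
  9 -> (0,1)
  10 -> (3,2)  ✗ repeats pair of k=3
  11 -> (0,2)
distinct pairs in image: 11 / 12 needed
  → (3,2) hit at k=3 and k=10

Answer: NOT A VALID PRODUCT — duplicate pair at indices 3,10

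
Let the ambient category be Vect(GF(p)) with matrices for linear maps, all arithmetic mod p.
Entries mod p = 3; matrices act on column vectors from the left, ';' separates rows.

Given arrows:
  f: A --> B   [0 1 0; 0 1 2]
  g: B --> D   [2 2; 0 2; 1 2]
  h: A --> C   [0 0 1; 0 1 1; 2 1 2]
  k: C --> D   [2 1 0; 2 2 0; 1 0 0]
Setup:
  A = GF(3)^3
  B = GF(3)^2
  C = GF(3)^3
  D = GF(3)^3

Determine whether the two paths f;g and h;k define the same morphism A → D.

Answer: DOES NOT COMMUTE

Work:
Path 1 = f;g:
  e0=[1,0,0] f-->[0,0] g-->[0,0,0]
  e1=[0,1,0] f-->[1,1] g-->[1,2,0]
  e2=[0,0,1] f-->[0,2] g-->[1,1,1]
  ⟦path⟧₁ = [0 1 1; 0 2 1; 0 0 1]
Path 2 = h;k:
  e0=[1,0,0] h-->[0,0,2] k-->[0,0,0]
  e1=[0,1,0] h-->[0,1,1] k-->[1,2,0]
  e2=[0,0,1] h-->[1,1,2] k-->[0,1,1]
  ⟦path⟧₂ = [0 1 0; 0 2 1; 0 0 1]
Equal? differ; not commutative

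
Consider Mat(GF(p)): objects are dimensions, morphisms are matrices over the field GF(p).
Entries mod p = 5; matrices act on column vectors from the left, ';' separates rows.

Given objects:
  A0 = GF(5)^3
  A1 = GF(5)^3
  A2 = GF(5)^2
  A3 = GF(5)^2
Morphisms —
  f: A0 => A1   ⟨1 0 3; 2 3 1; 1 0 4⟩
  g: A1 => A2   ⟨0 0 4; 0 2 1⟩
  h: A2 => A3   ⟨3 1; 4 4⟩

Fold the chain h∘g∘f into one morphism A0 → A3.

  e0=(1,0,0) f=>(1,2,1) g=>(4,0) h=>(2,1)
  e1=(0,1,0) f=>(0,3,0) g=>(0,1) h=>(1,4)
  e2=(0,0,1) f=>(3,1,4) g=>(1,1) h=>(4,3)
⟦path⟧: ⟨2 1 4; 1 4 3⟩

Answer: ⟨2 1 4; 1 4 3⟩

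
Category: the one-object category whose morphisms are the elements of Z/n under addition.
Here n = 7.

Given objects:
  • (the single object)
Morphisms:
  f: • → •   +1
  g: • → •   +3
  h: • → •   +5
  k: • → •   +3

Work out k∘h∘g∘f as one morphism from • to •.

  0 +1≡1 +3≡4 +5≡2 +3≡5  (mod 7)
composite: +5

Answer: +5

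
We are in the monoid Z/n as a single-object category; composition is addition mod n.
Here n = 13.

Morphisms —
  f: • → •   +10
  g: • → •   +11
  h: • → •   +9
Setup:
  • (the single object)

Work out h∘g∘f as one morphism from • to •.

  0 +10≡10 +11≡8 +9≡4  (mod 13)
composite: +4

Answer: +4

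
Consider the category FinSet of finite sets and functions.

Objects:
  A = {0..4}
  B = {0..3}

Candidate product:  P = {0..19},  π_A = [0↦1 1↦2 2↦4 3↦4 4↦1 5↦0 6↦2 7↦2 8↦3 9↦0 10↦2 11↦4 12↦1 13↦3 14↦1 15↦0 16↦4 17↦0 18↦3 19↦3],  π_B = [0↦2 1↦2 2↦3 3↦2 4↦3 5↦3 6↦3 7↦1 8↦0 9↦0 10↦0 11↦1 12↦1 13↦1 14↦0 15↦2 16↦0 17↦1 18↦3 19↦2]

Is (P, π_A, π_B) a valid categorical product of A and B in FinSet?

Answer: VALID PRODUCT

Trace:
|A|·|B| = 5·4 = 20;  |P| = 20
Check the pairing map k ↦ (π_A(k), π_B(k)):
  0 ↦ (1,2)
  1 ↦ (2,2)
  2 ↦ (4,3)
  3 ↦ (4,2)
  4 ↦ (1,3)
  5 ↦ (0,3)
  6 ↦ (2,3)
  7 ↦ (2,1)
  8 ↦ (3,0)
  9 ↦ (0,0)
  10 ↦ (2,0)
  11 ↦ (4,1)
  12 ↦ (1,1)
  13 ↦ (3,1)
  14 ↦ (1,0)
  15 ↦ (0,2)
  16 ↦ (4,0)
  17 ↦ (0,1)
  18 ↦ (3,3)
  19 ↦ (3,2)
distinct pairs in image: 20 / 20 needed
  → bijection onto A×B; projections well-typed.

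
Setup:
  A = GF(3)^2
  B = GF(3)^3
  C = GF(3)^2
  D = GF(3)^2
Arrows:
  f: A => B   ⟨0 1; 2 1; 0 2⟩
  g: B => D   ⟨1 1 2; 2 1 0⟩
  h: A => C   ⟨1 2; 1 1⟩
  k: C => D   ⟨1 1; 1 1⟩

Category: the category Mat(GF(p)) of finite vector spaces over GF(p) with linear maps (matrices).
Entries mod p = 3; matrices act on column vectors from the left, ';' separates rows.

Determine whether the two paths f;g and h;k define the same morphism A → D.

Answer: COMMUTES

Derivation:
Along f;g (path 1):
  e0=(1,0) f=>(0,2,0) g=>(2,2)
  e1=(0,1) f=>(1,1,2) g=>(0,0)
  ⟦path⟧₁ = ⟨2 0; 2 0⟩
Along h;k (path 2):
  e0=(1,0) h=>(1,1) k=>(2,2)
  e1=(0,1) h=>(2,1) k=>(0,0)
  ⟦path⟧₂ = ⟨2 0; 2 0⟩
Equal? equal; square commutes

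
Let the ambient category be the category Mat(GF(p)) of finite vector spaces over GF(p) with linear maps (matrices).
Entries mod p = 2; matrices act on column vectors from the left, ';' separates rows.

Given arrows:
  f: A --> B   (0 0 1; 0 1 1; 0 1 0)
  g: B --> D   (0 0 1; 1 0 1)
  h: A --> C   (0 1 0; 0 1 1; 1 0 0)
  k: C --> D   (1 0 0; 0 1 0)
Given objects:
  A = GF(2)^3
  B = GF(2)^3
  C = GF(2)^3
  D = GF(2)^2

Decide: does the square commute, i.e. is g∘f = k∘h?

Answer: COMMUTES

Derivation:
Path 1 = f;g:
  e0=⟨1,0,0⟩ f-->⟨0,0,0⟩ g-->⟨0,0⟩
  e1=⟨0,1,0⟩ f-->⟨0,1,1⟩ g-->⟨1,1⟩
  e2=⟨0,0,1⟩ f-->⟨1,1,0⟩ g-->⟨0,1⟩
  ⟦path⟧₁ = (0 1 0; 0 1 1)
Path 2 = h;k:
  e0=⟨1,0,0⟩ h-->⟨0,0,1⟩ k-->⟨0,0⟩
  e1=⟨0,1,0⟩ h-->⟨1,1,0⟩ k-->⟨1,1⟩
  e2=⟨0,0,1⟩ h-->⟨0,1,0⟩ k-->⟨0,1⟩
  ⟦path⟧₂ = (0 1 0; 0 1 1)
Equal? equal; square commutes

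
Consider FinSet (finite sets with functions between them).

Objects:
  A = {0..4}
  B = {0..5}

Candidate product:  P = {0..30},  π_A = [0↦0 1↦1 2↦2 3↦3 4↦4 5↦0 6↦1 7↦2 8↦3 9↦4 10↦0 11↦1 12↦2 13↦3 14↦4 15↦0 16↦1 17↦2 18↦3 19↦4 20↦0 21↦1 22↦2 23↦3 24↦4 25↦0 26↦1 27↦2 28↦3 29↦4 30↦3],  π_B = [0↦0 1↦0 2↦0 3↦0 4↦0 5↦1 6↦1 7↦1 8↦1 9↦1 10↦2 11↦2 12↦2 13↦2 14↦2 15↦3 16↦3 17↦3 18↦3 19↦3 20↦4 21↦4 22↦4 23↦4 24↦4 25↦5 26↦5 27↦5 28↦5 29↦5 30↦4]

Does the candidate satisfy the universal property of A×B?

|A|·|B| = 5·6 = 30;  |P| = 31
  → cardinalities differ; no bijection possible.

Answer: NOT A VALID PRODUCT — |P|=31 ≠ |A|·|B|=30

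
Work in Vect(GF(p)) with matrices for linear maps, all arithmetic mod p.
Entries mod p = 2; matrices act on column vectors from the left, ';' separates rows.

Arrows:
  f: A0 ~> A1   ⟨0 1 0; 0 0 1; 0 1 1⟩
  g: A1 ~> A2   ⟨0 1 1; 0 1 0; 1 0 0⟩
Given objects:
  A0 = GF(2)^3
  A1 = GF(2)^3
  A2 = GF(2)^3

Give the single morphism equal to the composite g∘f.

Answer: ⟨0 1 0; 0 0 1; 0 1 0⟩

Trace:
  e0=(1,0,0) f~>(0,0,0) g~>(0,0,0)
  e1=(0,1,0) f~>(1,0,1) g~>(1,0,1)
  e2=(0,0,1) f~>(0,1,1) g~>(0,1,0)
composite: ⟨0 1 0; 0 0 1; 0 1 0⟩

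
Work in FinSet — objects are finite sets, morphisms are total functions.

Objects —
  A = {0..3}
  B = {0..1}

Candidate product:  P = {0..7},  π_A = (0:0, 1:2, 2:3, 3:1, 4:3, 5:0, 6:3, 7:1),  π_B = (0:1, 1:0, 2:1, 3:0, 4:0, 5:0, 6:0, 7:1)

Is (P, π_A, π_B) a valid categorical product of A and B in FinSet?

Answer: NOT A VALID PRODUCT — duplicate pair at indices 6,4

Work:
|A|·|B| = 4·2 = 8;  |P| = 8
Check the pairing map k ↦ (π_A(k), π_B(k)):
  0 : (0,1)
  1 : (2,0)
  2 : (3,1)
  3 : (1,0)
  4 : (3,0)
  5 : (0,0)
  6 : (3,0)  ✗ repeats pair of k=4
  7 : (1,1)
distinct pairs in image: 7 / 8 needed
  → (3,0) hit at k=4 and k=6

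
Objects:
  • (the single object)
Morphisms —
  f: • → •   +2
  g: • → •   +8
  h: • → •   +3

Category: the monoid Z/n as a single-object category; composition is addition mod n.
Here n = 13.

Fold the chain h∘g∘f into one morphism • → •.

Answer: +0

Trace:
  0 +2≡2 +8≡10 +3≡0  (mod 13)
⟦path⟧: +0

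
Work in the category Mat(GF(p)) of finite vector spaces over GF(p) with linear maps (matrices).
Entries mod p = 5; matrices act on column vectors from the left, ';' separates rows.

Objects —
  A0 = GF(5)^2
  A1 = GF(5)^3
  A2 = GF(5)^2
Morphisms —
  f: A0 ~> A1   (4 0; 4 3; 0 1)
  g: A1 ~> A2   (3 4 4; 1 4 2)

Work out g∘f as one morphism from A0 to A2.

  e0=[1,0] f~>[4,4,0] g~>[3,0]
  e1=[0,1] f~>[0,3,1] g~>[1,4]
result: (3 1; 0 4)

Answer: (3 1; 0 4)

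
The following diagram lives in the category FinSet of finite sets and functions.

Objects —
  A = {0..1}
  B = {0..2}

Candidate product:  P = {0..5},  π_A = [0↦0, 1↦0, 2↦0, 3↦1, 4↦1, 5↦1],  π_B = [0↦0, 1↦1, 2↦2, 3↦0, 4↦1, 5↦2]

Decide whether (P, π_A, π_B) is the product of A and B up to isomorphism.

Answer: VALID PRODUCT

Derivation:
|A|·|B| = 2·3 = 6;  |P| = 6
Check the pairing map k ↦ (π_A(k), π_B(k)):
  0 ↦ (0,0)
  1 ↦ (0,1)
  2 ↦ (0,2)
  3 ↦ (1,0)
  4 ↦ (1,1)
  5 ↦ (1,2)
distinct pairs in image: 6 / 6 needed
  → bijection onto A×B; projections well-typed.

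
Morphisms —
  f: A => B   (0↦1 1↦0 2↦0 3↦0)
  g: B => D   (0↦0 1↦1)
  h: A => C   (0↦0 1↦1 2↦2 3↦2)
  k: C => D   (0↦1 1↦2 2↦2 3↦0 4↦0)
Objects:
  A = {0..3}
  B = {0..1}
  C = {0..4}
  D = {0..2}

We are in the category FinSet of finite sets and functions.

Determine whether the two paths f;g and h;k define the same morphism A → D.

Answer: DOES NOT COMMUTE

Work:
Path 1 = f;g:
  0 f=>1 g=>1
  1 f=>0 g=>0
  2 f=>0 g=>0
  3 f=>0 g=>0
  composite₁ = (0↦1 1↦0 2↦0 3↦0)
Path 2 = h;k:
  0 h=>0 k=>1
  1 h=>1 k=>2
  2 h=>2 k=>2
  3 h=>2 k=>2
  composite₂ = (0↦1 1↦2 2↦2 3↦2)
Equal? NO — does not commute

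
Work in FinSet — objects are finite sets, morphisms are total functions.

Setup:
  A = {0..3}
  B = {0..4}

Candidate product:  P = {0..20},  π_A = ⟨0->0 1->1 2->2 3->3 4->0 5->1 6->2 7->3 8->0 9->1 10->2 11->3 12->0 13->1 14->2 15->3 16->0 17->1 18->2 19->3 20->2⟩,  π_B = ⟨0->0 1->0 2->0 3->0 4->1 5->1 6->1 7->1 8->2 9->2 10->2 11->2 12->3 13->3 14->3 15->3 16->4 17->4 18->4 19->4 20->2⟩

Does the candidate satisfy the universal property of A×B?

Answer: NOT A VALID PRODUCT — |P|=21 ≠ |A|·|B|=20

Trace:
|A|·|B| = 4·5 = 20;  |P| = 21
  → cardinalities differ; no bijection possible.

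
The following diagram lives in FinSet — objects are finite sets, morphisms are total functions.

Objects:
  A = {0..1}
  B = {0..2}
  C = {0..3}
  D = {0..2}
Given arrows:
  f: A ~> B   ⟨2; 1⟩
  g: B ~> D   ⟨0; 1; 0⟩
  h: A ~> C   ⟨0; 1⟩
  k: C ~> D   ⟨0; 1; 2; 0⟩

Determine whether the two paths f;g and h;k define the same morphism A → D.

Along f;g (path 1):
  0 f~>2 g~>0
  1 f~>1 g~>1
  ⟦path⟧₁ = ⟨0; 1⟩
Along h;k (path 2):
  0 h~>0 k~>0
  1 h~>1 k~>1
  ⟦path⟧₂ = ⟨0; 1⟩
Equal? equal; square commutes

Answer: COMMUTES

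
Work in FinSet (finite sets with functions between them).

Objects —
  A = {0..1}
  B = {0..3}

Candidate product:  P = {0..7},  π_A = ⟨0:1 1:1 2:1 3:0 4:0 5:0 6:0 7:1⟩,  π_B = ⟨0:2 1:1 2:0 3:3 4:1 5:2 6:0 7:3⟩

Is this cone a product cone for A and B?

Answer: VALID PRODUCT

Trace:
|A|·|B| = 2·4 = 8;  |P| = 8
Check the pairing map k ↦ (π_A(k), π_B(k)):
  0 : (1,2)
  1 : (1,1)
  2 : (1,0)
  3 : (0,3)
  4 : (0,1)
  5 : (0,2)
  6 : (0,0)
  7 : (1,3)
distinct pairs in image: 8 / 8 needed
  → bijection onto A×B; projections well-typed.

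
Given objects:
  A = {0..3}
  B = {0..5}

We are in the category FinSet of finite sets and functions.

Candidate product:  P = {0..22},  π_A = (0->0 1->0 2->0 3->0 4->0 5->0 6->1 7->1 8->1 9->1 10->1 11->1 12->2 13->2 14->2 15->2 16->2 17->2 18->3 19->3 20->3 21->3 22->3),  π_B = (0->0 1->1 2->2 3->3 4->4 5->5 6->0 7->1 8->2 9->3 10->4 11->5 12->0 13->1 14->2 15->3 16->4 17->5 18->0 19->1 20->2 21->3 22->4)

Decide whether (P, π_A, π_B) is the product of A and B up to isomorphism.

|A|·|B| = 4·6 = 24;  |P| = 23
  → cardinalities differ; no bijection possible.

Answer: NOT A VALID PRODUCT — |P|=23 ≠ |A|·|B|=24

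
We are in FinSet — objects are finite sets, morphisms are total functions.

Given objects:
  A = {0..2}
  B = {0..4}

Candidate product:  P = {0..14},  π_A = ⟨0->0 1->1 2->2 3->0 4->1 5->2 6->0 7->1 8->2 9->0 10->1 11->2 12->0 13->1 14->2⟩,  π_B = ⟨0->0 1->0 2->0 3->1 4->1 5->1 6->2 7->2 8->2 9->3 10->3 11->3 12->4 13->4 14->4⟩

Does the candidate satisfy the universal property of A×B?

|A|·|B| = 3·5 = 15;  |P| = 15
Check the pairing map k ↦ (π_A(k), π_B(k)):
  0 -> (0,0)
  1 -> (1,0)
  2 -> (2,0)
  3 -> (0,1)
  4 -> (1,1)
  5 -> (2,1)
  6 -> (0,2)
  7 -> (1,2)
  8 -> (2,2)
  9 -> (0,3)
  10 -> (1,3)
  11 -> (2,3)
  12 -> (0,4)
  13 -> (1,4)
  14 -> (2,4)
distinct pairs in image: 15 / 15 needed
  → bijection onto A×B; projections well-typed.

Answer: VALID PRODUCT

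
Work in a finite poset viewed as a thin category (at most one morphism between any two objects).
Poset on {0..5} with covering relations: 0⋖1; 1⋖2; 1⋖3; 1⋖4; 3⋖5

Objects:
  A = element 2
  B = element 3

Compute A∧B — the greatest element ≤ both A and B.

{x : x<=A ∧ x<=B} = {0,1}  (A=2, B=3)
  0 <= 1
  1 <= 1
glb = 1

Answer: A∧B = 1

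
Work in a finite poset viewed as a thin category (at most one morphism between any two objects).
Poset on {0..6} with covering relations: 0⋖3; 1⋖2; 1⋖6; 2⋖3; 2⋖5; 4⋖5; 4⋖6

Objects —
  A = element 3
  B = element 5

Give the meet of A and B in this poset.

Answer: A∧B = 2

Work:
Lower bounds of A=3 and B=5: {1,2}
  1 <= 2
  2 <= 2
glb = 2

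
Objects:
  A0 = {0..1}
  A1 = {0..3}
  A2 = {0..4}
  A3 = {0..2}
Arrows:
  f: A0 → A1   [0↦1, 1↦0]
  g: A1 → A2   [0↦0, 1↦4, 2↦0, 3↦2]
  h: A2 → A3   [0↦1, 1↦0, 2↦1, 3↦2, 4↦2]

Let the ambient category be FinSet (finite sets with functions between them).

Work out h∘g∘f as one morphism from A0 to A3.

  0 f→1 g→4 h→2
  1 f→0 g→0 h→1
result: [0↦2, 1↦1]

Answer: [0↦2, 1↦1]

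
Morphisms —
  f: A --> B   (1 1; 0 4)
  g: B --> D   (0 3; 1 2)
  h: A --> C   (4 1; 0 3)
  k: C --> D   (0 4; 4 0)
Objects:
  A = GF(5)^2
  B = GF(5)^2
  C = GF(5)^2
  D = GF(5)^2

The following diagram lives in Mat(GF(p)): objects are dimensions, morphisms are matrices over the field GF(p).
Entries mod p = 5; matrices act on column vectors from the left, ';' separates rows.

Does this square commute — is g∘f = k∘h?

Along f;g (path 1):
  e0=⟨1,0⟩ f-->⟨1,0⟩ g-->⟨0,1⟩
  e1=⟨0,1⟩ f-->⟨1,4⟩ g-->⟨2,4⟩
  result₁ = (0 2; 1 4)
Along h;k (path 2):
  e0=⟨1,0⟩ h-->⟨4,0⟩ k-->⟨0,1⟩
  e1=⟨0,1⟩ h-->⟨1,3⟩ k-->⟨2,4⟩
  result₂ = (0 2; 1 4)
Equal? same morphism ✓

Answer: COMMUTES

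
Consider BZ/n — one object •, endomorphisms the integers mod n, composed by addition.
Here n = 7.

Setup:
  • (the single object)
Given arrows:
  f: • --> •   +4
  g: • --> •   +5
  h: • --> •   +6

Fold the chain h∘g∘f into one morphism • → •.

Answer: +1

Trace:
  0 +4≡4 +5≡2 +6≡1  (mod 7)
result: +1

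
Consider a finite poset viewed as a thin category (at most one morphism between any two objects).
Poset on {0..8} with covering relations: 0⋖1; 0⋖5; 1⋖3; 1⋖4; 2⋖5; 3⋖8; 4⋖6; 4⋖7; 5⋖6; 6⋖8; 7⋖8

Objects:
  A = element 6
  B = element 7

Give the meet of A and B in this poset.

Answer: A∧B = 4

Work:
{x : x⊑A ∧ x⊑B} = {0,1,4}  (A=6, B=7)
  0 ⊑ 4
  1 ⊑ 4
  4 ⊑ 4
glb = 4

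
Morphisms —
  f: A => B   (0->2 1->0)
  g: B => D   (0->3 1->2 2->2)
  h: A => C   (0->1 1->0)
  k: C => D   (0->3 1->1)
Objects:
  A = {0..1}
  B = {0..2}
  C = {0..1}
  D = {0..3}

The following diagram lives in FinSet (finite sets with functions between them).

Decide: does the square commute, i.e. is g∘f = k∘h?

Along f;g (path 1):
  0 f=>2 g=>2
  1 f=>0 g=>3
  composite₁ = (0->2 1->3)
Along h;k (path 2):
  0 h=>1 k=>1
  1 h=>0 k=>3
  composite₂ = (0->1 1->3)
Equal? differ; not commutative

Answer: DOES NOT COMMUTE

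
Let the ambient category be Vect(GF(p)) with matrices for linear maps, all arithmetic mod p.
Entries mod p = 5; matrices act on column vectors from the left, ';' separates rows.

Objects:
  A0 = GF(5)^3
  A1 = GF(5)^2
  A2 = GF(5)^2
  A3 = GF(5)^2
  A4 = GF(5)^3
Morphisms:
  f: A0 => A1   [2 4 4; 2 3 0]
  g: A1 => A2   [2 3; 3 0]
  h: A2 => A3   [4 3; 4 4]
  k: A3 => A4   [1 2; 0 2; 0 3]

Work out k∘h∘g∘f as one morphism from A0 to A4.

Answer: [1 1 3; 3 2 0; 2 3 0]

Trace:
  e0=[1,0,0] f=>[2,2] g=>[0,1] h=>[3,4] k=>[1,3,2]
  e1=[0,1,0] f=>[4,3] g=>[2,2] h=>[4,1] k=>[1,2,3]
  e2=[0,0,1] f=>[4,0] g=>[3,2] h=>[3,0] k=>[3,0,0]
composite: [1 1 3; 3 2 0; 2 3 0]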